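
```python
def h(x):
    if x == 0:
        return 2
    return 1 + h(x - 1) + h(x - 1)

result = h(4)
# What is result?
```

h(x) = 1 + 2·h(x-1), h(0)=2. Closed form: (2+1)·2^4 - 1 = 47.

Answer: 47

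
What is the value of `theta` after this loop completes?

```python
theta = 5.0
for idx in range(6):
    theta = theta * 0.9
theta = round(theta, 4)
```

Exponential decay: 5.0 * 0.9^6
`theta` takes the values: 5.0 → 4.5 → 4.05 → 3.645 → 3.2805 → 2.95245 → 2.657205 → 2.6572

Answer: 2.6572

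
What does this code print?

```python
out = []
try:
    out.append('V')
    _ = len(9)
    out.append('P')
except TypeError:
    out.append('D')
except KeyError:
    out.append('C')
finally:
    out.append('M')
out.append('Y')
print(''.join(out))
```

Execution trace: 'V' (try body) → 'D' (except TypeError) → 'M' (finally) → 'Y' (after the try/except). Output: VDMY

Answer: VDMY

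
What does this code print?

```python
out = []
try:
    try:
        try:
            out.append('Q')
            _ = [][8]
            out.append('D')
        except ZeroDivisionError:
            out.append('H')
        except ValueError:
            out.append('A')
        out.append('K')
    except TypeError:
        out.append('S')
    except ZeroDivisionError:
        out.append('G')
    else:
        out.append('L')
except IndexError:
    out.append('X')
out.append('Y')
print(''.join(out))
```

Execution trace: 'Q' (inner try body) → 'X' (outer except IndexError) → 'Y' (after the try/except). Output: QXY

Answer: QXY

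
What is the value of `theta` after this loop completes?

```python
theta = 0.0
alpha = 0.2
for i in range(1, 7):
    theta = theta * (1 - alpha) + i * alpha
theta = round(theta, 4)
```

Moving average with lr=0.2
`theta` takes the values: 0.0 → 0.2 → 0.56 → 1.048 → 1.6384 → 2.31072 → 3.048576 → 3.0486

Answer: 3.0486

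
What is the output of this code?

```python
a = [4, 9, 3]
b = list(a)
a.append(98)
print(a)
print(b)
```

Key concept: list() constructor creates copy.
Step by step:
`a = [4, 9, 3]` → a = [4, 9, 3]
`b = list(a)` → b = [4, 9, 3]
`a.append(98)` → a = [4, 9, 3, 98]
`print(a)` → prints [4, 9, 3, 98]
`print(b)` → prints [4, 9, 3]

Answer:
[4, 9, 3, 98]
[4, 9, 3]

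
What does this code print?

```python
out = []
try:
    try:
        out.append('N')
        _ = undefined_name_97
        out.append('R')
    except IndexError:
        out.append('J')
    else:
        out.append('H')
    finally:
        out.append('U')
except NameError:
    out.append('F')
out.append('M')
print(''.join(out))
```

Execution trace: 'N' (inner try body) → 'U' (inner finally) → 'F' (outer except NameError) → 'M' (after the try/except). Output: NUFM

Answer: NUFM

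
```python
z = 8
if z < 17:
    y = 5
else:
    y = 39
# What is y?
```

Trace:
`z = 8` → z = 8
`if z < 17: ...` → z < 17 is True → y = 5
So y = 5

Answer: 5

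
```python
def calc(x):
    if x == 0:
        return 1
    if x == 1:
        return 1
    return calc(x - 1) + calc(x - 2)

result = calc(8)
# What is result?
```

Build up from base cases: calc(0)=1, calc(1)=1, calc(2)=2, calc(3)=3, calc(4)=5, calc(5)=8, calc(6)=13, ..., calc(8)=34

Answer: 34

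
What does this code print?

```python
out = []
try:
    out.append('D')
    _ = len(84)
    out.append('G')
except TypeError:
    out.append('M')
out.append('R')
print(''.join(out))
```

Execution trace: 'D' (try body) → 'M' (except TypeError) → 'R' (after the try/except). Output: DMR

Answer: DMR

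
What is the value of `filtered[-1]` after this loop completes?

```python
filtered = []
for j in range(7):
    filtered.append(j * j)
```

Last element of squares 0 to 6
`filtered` takes the values: [] → [0] → [0, 1] → [0, 1, 4] → [0, 1, 4, 9] → [0, 1, 4, 9, 16] → [0, 1, 4, 9, 16, 25] → [0, 1, 4, 9, 16, 25, 36]
So `filtered[-1]` = 36

Answer: 36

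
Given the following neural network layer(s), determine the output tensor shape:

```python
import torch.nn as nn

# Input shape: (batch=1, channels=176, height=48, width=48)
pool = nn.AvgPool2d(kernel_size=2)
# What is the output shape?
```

Input: (1, 176, 48, 48) -> Output: (1, 176, 24, 24)

Answer: (1, 176, 24, 24)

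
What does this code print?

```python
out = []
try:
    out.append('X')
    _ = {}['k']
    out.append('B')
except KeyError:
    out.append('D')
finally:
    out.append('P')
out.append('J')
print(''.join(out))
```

Execution trace: 'X' (try body) → 'D' (except KeyError) → 'P' (finally) → 'J' (after the try/except). Output: XDPJ

Answer: XDPJ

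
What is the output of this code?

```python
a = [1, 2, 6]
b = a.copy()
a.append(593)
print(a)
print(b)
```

Key concept: list.copy() creates independent copy.
Step by step:
`a = [1, 2, 6]` → a = [1, 2, 6]
`b = a.copy()` → b = [1, 2, 6]
`a.append(593)` → a = [1, 2, 6, 593]
`print(a)` → prints [1, 2, 6, 593]
`print(b)` → prints [1, 2, 6]

Answer:
[1, 2, 6, 593]
[1, 2, 6]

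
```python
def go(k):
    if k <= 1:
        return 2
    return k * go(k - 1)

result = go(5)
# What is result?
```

go(5) = 5 * 4 * 3 * 2 * 2 = 240

Answer: 240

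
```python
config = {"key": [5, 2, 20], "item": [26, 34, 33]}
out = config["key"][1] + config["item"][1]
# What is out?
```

Trace:
`config = {"key": [5, 2, 20], "item": [26, 34, 33]}` → config = {'key': [5, 2, 20], 'item': [26, 34, 33]}
`out = config["key"][1] + config["item"][1]` → out = 36
So out = 36

Answer: 36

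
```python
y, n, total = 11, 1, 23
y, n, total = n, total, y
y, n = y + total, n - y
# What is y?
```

Trace:
`y, n, total = 11, 1, 23` → y = 11; n = 1; total = 23
`y, n, total = n, total, y` → y = 1; n = 23; total = 11
`y, n = y + total, n - y` → y = 12; n = 22
So y = 12

Answer: 12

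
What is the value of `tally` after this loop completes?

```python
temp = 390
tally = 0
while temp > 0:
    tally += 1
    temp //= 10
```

Count digits by repeated division by 10
`tally` takes the values: 0 → 1 → 2 → 3

Answer: 3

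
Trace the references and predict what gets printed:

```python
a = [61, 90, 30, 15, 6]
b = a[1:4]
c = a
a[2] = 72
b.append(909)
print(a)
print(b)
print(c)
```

Key concept: slice vs alias.
Step by step:
`a = [61, 90, 30, 15, 6]` → a = [61, 90, 30, 15, 6]
`b = a[1:4]` → b = [90, 30, 15]
`c = a` → c = [61, 90, 30, 15, 6] (same object as a)
`a[2] = 72` → a = [61, 90, 72, 15, 6] (same object as c); c = [61, 90, 72, 15, 6] (same object as a)
`b.append(909)` → b = [90, 30, 15, 909]
`print(a)` → prints [61, 90, 72, 15, 6]
`print(b)` → prints [90, 30, 15, 909]
`print(c)` → prints [61, 90, 72, 15, 6]

Answer:
[61, 90, 72, 15, 6]
[90, 30, 15, 909]
[61, 90, 72, 15, 6]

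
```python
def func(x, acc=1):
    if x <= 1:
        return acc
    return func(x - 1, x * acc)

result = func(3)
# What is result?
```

Accumulator trace (n, acc): (3, 1) -> (2, 3) -> (1, 6) -> return 6

Answer: 6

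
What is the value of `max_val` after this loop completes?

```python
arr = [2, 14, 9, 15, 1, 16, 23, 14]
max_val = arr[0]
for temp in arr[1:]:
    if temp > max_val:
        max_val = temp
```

Maximum of [2, 14, 9, 15, 1, 16, 23, 14]
`max_val` takes the values: 2 → 14 → 15 → 16 → 23

Answer: 23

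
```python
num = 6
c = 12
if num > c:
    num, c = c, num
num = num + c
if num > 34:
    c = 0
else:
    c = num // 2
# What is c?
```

Trace:
`num = 6` → num = 6
`c = 12` → c = 12
`if num > c: ...` → num > c is False → no variable changes
`num = num + c` → num = 18
`if num > 34: ...` → num > 34 is False, take else branch → c = 9
So c = 9

Answer: 9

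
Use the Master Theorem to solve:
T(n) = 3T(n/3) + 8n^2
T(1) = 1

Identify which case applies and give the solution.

a=3, b=3, f(n)=8n^2. log_3(3) = 1. Since c=2 > 1 and the regularity condition holds (3(n/3)^2 = (3/3^2)n^2 with 3/3^2 < 1), Case 3 applies: T(n) = Θ(f(n)) = O(n^2).

Answer: O(n^2) - Case 3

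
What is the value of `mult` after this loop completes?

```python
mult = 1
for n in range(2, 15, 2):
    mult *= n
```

Product of even numbers 2 to 14
`mult` takes the values: 1 → 2 → 8 → 48 → 384 → 3840 → 46080 → 645120

Answer: 645120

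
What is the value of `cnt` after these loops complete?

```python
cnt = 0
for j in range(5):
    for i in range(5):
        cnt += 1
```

5 * 5 = 25
`cnt` takes the values: 0 → 1 → 2 → 3 → 4 → 5 → 6 → 7 → 8 → 9 → 10 → 11 → 12 → 13 → 14 → 15 → 16 → 17 → 18 → 19 → 20 → 21 → 22 → 23 → 24 → 25

Answer: 25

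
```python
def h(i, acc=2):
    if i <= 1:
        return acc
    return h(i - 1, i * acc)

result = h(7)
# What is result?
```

Accumulator trace (n, acc): (7, 2) -> (6, 14) -> (5, 84) -> (4, 420) -> (3, 1680) -> (2, 5040) -> (1, 10080) -> return 10080

Answer: 10080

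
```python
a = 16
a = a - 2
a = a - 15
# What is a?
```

Trace:
`a = 16` → a = 16
`a = a - 2` → a = 14
`a = a - 15` → a = -1
So a = -1

Answer: -1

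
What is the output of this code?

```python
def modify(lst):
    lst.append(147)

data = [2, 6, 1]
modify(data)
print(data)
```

Key concept: function modifies passed list.
Step by step:
`data = [2, 6, 1]` → data = [2, 6, 1]
`modify(data)` → data = [2, 6, 1, 147]
`print(data)` → prints [2, 6, 1, 147]

Answer: [2, 6, 1, 147]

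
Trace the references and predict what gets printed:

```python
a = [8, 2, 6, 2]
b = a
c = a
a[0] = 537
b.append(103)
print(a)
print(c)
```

Key concept: multiple aliases.
Step by step:
`a = [8, 2, 6, 2]` → a = [8, 2, 6, 2]
`b = a` → b = [8, 2, 6, 2] (same object as a)
`c = a` → c = [8, 2, 6, 2] (same object as a, b)
`a[0] = 537` → a = [537, 2, 6, 2] (same object as b, c); b = [537, 2, 6, 2] (same object as a, c); c = [537, 2, 6, 2] (same object as a, b)
`b.append(103)` → a = [537, 2, 6, 2, 103] (same object as b, c); b = [537, 2, 6, 2, 103] (same object as a, c); c = [537, 2, 6, 2, 103] (same object as a, b)
`print(a)` → prints [537, 2, 6, 2, 103]
`print(c)` → prints [537, 2, 6, 2, 103]

Answer:
[537, 2, 6, 2, 103]
[537, 2, 6, 2, 103]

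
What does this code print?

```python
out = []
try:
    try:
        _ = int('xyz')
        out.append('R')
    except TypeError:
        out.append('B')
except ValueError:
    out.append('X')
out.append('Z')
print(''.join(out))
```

Execution trace: 'X' (outer except ValueError) → 'Z' (after the try/except). Output: XZ

Answer: XZ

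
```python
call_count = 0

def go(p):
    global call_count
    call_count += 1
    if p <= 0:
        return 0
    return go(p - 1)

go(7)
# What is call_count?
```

Linear recursion stepping by 1: 8 calls from p=7 down to ≤0.

Answer: 8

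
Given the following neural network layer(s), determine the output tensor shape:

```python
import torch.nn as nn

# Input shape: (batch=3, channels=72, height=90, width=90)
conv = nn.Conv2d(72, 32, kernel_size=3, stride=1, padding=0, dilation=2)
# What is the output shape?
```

Input: (3, 72, 90, 90) -> Output: (3, 32, 86, 86)

Answer: (3, 32, 86, 86)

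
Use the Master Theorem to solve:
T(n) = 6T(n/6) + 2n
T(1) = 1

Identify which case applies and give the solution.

a=6, b=6, f(n)=2n. log_6(6) = 1. Since c=1 = 1, Case 2 applies: T(n) = Θ(n^log_b(a) · log n) = O(n log n).

Answer: O(n log n) - Case 2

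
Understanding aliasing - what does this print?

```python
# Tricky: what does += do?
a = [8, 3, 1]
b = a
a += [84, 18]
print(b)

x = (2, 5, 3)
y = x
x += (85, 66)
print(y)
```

Key concept: += behavior differs for mutable vs immutable.
Step by step:
`a = [8, 3, 1]` → a = [8, 3, 1]
`b = a` → b = [8, 3, 1] (same object as a)
`a += [84, 18]` → a = [8, 3, 1, 84, 18] (same object as b); b = [8, 3, 1, 84, 18] (same object as a)
`print(b)` → prints [8, 3, 1, 84, 18]
`x = (2, 5, 3)` → x = (2, 5, 3)
`y = x` → y = (2, 5, 3)
`x += (85, 66)` → x = (2, 5, 3, 85, 66)
`print(y)` → prints (2, 5, 3)

Answer:
[8, 3, 1, 84, 18]
(2, 5, 3)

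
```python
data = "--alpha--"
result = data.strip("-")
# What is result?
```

Trace:
`data = "--alpha--"` → data = '--alpha--'
`result = data.strip("-")` → result = 'alpha'
So result = 'alpha'

Answer: 'alpha'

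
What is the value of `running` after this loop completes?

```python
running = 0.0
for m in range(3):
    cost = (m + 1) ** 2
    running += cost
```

Sum of squared losses 1² + 2² + ... + 3²
`running` takes the values: 0.0 → 1.0 → 5.0 → 14.0

Answer: 14.0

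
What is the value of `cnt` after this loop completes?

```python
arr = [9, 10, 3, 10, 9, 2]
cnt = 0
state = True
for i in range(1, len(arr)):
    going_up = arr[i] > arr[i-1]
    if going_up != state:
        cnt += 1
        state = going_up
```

Count direction changes in [9, 10, 3, 10, 9, 2]
`cnt` takes the values: 0 → 1 → 2 → 3

Answer: 3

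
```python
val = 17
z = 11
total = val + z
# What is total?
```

Trace:
`val = 17` → val = 17
`z = 11` → z = 11
`total = val + z` → total = 28
So total = 28

Answer: 28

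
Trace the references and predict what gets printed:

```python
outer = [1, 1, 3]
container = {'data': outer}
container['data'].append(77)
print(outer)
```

Key concept: dict holds reference to list.
Step by step:
`outer = [1, 1, 3]` → outer = [1, 1, 3]
`container = {'data': outer}` → container = {'data': [1, 1, 3]}
`container['data'].append(77)` → outer = [1, 1, 3, 77]; container = {'data': [1, 1, 3, 77]}
`print(outer)` → prints [1, 1, 3, 77]

Answer: [1, 1, 3, 77]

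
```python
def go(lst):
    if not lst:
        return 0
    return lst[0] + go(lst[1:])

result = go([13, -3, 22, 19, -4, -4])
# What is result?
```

13 + (-3) + 22 + 19 + (-4) + (-4) + 0 = 43

Answer: 43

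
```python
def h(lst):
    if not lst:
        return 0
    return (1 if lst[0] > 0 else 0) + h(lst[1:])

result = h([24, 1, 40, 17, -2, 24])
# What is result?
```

Count of positive elements in [24, 1, 40, 17, -2, 24] = 5

Answer: 5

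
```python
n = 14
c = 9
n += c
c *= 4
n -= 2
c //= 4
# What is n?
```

Trace:
`n = 14` → n = 14
`c = 9` → c = 9
`n += c` → n = 23
`c *= 4` → c = 36
`n -= 2` → n = 21
`c //= 4` → c = 9
So n = 21

Answer: 21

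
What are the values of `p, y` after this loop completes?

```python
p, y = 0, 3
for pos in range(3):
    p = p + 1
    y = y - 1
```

p goes 0→3, y goes 3→0
`p, y` takes the values: (0, 3) → (1, 3) → (1, 2) → (2, 2) → (2, 1) → (3, 1) → (3, 0)

Answer: 3, 0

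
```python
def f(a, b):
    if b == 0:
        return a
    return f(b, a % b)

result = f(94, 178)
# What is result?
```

f(94, 178) -> f(178, 94) -> f(94, 84) -> f(84, 10) -> f(10, 4) -> f(4, 2) -> f(2, 0) -> 2

Answer: 2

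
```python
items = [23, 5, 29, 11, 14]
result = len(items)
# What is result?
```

Trace:
`items = [23, 5, 29, 11, 14]` → items = [23, 5, 29, 11, 14]
`result = len(items)` → result = 5
So result = 5

Answer: 5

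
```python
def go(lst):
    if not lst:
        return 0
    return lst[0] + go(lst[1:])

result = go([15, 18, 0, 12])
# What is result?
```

15 + 18 + 0 + 12 + 0 = 45

Answer: 45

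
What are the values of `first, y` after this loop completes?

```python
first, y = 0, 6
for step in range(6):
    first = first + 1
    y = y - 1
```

first goes 0→6, y goes 6→0
`first, y` takes the values: (0, 6) → (1, 6) → (1, 5) → (2, 5) → (2, 4) → (3, 4) → (3, 3) → (4, 3) → (4, 2) → (5, 2) → (5, 1) → (6, 1) → (6, 0)

Answer: 6, 0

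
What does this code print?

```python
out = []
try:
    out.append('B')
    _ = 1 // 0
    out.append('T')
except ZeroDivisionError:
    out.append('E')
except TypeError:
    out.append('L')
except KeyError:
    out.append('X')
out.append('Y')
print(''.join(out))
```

Execution trace: 'B' (try body) → 'E' (except ZeroDivisionError) → 'Y' (after the try/except). Output: BEY

Answer: BEY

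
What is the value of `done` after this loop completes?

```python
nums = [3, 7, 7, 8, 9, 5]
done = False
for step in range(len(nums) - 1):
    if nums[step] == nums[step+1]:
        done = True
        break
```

Check consecutive duplicates in [3, 7, 7, 8, 9, 5]
`done` takes the values: False → True

Answer: True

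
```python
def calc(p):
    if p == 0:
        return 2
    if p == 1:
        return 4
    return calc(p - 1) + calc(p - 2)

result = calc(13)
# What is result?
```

Build up from base cases: calc(0)=2, calc(1)=4, calc(2)=6, calc(3)=10, calc(4)=16, calc(5)=26, calc(6)=42, ..., calc(13)=1220

Answer: 1220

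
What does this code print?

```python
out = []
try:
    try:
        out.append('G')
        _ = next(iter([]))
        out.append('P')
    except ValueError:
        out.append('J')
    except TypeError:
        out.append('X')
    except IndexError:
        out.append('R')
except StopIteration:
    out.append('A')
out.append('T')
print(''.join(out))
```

Execution trace: 'G' (try body) → 'A' (outer except StopIteration) → 'T' (after the try/except). Output: GAT

Answer: GAT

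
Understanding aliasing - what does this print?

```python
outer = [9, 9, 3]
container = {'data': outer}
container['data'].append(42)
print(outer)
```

Key concept: dict holds reference to list.
Step by step:
`outer = [9, 9, 3]` → outer = [9, 9, 3]
`container = {'data': outer}` → container = {'data': [9, 9, 3]}
`container['data'].append(42)` → outer = [9, 9, 3, 42]; container = {'data': [9, 9, 3, 42]}
`print(outer)` → prints [9, 9, 3, 42]

Answer: [9, 9, 3, 42]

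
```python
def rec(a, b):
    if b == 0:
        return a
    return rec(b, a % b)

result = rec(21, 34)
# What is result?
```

rec(21, 34) -> rec(34, 21) -> rec(21, 13) -> rec(13, 8) -> rec(8, 5) -> rec(5, 3) -> rec(3, 2) -> rec(2, 1) -> rec(1, 0) -> 1

Answer: 1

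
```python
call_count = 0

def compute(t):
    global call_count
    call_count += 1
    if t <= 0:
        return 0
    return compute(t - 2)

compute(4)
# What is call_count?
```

Linear recursion stepping by 2: 3 calls from t=4 down to ≤0.

Answer: 3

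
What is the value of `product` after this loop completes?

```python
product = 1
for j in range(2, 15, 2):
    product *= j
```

Product of even numbers 2 to 14
`product` takes the values: 1 → 2 → 8 → 48 → 384 → 3840 → 46080 → 645120

Answer: 645120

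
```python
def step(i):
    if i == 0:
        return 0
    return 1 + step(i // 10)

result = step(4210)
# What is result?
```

Count of digits of 4210: 4

Answer: 4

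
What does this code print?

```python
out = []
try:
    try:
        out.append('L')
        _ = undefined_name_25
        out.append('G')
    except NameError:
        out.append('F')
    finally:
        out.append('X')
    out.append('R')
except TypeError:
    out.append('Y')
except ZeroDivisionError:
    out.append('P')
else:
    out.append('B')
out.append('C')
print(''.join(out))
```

Execution trace: 'L' (inner try body) → 'F' (inner except NameError) → 'X' (inner finally) → 'R' (try body, no exception) → 'B' (else) → 'C' (after the try/except). Output: LFXRBC

Answer: LFXRBC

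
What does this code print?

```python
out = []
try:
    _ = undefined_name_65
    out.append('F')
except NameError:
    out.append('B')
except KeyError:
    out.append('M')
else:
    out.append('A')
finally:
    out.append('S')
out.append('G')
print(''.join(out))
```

Execution trace: 'B' (except NameError) → 'S' (finally) → 'G' (after the try/except). Output: BSG

Answer: BSG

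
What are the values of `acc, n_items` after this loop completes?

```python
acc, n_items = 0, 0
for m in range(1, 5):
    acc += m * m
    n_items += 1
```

Sum of squares and count
`acc, n_items` takes the values: (0, 0) → (1, 0) → (1, 1) → (5, 1) → (5, 2) → (14, 2) → (14, 3) → (30, 3) → (30, 4)

Answer: 30, 4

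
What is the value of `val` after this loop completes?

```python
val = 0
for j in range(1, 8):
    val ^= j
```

XOR of 1 to 7
`val` takes the values: 0 → 1 → 3 → 0 → 4 → 1 → 7 → 0

Answer: 0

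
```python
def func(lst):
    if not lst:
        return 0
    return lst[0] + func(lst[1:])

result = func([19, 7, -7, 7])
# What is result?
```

19 + 7 + (-7) + 7 + 0 = 26

Answer: 26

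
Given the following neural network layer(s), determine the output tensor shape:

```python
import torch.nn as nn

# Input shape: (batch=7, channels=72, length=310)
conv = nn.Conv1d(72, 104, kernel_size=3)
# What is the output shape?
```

Input: (7, 72, 310) -> Output: (7, 104, 308)

Answer: (7, 104, 308)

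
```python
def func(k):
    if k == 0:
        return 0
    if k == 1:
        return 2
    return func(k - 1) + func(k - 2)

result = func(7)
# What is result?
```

Build up from base cases: func(0)=0, func(1)=2, func(2)=2, func(3)=4, func(4)=6, func(5)=10, func(6)=16, ..., func(7)=26

Answer: 26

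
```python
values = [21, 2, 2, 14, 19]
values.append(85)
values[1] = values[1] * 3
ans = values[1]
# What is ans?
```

Trace:
`values = [21, 2, 2, 14, 19]` → values = [21, 2, 2, 14, 19]
`values.append(85)` → values = [21, 2, 2, 14, 19, 85]
`values[1] = values[1] * 3` → values = [21, 6, 2, 14, 19, 85]
`ans = values[1]` → ans = 6
So ans = 6

Answer: 6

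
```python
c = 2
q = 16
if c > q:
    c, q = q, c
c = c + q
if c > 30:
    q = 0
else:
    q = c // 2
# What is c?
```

Trace:
`c = 2` → c = 2
`q = 16` → q = 16
`if c > q: ...` → c > q is False → no variable changes
`c = c + q` → c = 18
`if c > 30: ...` → c > 30 is False, take else branch → q = 9
So c = 18

Answer: 18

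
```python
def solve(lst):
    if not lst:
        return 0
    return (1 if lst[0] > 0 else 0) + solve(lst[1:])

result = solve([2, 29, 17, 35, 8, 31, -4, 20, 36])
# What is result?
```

Count of positive elements in [2, 29, 17, 35, 8, 31, -4, 20, 36] = 8

Answer: 8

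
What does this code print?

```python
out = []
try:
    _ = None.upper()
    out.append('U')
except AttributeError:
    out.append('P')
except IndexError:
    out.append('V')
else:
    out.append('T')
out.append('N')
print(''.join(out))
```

Execution trace: 'P' (except AttributeError) → 'N' (after the try/except). Output: PN

Answer: PN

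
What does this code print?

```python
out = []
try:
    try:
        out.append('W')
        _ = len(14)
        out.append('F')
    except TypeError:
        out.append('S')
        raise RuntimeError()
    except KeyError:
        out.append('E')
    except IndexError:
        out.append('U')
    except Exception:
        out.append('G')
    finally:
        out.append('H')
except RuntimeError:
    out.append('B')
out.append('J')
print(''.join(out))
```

Execution trace: 'W' (inner try body) → 'S' (inner except TypeError) → 'H' (inner finally) → 'B' (outer except RuntimeError) → 'J' (after the try/except). Output: WSHBJ

Answer: WSHBJ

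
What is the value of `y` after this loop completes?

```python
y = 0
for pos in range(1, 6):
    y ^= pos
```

XOR of 1 to 5
`y` takes the values: 0 → 1 → 3 → 0 → 4 → 1

Answer: 1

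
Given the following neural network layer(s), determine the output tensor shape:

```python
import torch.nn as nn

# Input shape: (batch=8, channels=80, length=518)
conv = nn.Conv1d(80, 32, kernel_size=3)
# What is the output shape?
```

Input: (8, 80, 518) -> Output: (8, 32, 516)

Answer: (8, 32, 516)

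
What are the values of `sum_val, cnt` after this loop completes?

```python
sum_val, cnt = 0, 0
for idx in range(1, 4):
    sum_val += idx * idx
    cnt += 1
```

Sum of squares and count
`sum_val, cnt` takes the values: (0, 0) → (1, 0) → (1, 1) → (5, 1) → (5, 2) → (14, 2) → (14, 3)

Answer: 14, 3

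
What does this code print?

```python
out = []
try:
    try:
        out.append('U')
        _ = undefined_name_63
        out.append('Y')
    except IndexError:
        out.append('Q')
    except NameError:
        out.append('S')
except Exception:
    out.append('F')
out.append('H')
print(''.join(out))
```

Execution trace: 'U' (inner try body) → 'S' (inner except NameError) → 'H' (after the try/except). Output: USH

Answer: USH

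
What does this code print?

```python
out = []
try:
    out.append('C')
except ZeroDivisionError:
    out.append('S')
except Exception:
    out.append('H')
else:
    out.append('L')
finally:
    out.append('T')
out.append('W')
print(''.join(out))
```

Execution trace: 'C' (try body, no exception) → 'L' (else) → 'T' (finally) → 'W' (after the try/except). Output: CLTW

Answer: CLTW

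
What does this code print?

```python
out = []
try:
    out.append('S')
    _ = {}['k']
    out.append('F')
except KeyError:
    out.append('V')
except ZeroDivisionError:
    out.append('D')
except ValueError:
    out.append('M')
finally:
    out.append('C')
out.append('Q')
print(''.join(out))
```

Execution trace: 'S' (try body) → 'V' (except KeyError) → 'C' (finally) → 'Q' (after the try/except). Output: SVCQ

Answer: SVCQ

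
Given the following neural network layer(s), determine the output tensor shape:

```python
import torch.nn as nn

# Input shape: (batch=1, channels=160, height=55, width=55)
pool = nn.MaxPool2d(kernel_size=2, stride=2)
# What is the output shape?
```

Input: (1, 160, 55, 55) -> Output: (1, 160, 27, 27)

Answer: (1, 160, 27, 27)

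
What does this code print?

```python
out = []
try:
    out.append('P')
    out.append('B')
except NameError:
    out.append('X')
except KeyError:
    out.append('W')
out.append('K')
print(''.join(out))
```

Execution trace: 'P' (try body) → 'B' (try body, no exception) → 'K' (after the try/except). Output: PBK

Answer: PBK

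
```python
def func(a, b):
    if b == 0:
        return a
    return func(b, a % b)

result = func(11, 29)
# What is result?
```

func(11, 29) -> func(29, 11) -> func(11, 7) -> func(7, 4) -> func(4, 3) -> func(3, 1) -> func(1, 0) -> 1

Answer: 1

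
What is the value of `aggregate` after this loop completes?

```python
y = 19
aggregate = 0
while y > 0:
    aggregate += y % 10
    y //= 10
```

Sum digits of 19
`aggregate` takes the values: 0 → 9 → 10

Answer: 10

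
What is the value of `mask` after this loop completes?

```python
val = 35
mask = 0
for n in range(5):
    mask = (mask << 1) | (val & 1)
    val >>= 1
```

Reverse lowest 5 bits of 35
`mask` takes the values: 0 → 1 → 3 → 6 → 12 → 24

Answer: 24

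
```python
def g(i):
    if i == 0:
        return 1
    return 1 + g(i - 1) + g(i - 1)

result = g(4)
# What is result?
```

g(i) = 1 + 2·g(i-1), g(0)=1. Closed form: (1+1)·2^4 - 1 = 31.

Answer: 31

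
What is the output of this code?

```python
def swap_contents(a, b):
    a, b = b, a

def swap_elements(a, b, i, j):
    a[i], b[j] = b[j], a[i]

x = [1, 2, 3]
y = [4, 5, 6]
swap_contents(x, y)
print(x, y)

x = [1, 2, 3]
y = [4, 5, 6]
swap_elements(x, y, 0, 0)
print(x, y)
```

Key concept: parameter rebinding vs mutation.
Step by step:
`x = [1, 2, 3]` → x = [1, 2, 3]
`y = [4, 5, 6]` → y = [4, 5, 6]
`swap_contents(x, y)` → no visible change to tracked variables
`print(x, y)` → prints [1, 2, 3] [4, 5, 6]
`x = [1, 2, 3]` → x = [1, 2, 3]
`y = [4, 5, 6]` → y = [4, 5, 6]
`swap_elements(x, y, 0, 0)` → x = [4, 2, 3]; y = [1, 5, 6]
`print(x, y)` → prints [4, 2, 3] [1, 5, 6]

Answer:
[1, 2, 3] [4, 5, 6]
[4, 2, 3] [1, 5, 6]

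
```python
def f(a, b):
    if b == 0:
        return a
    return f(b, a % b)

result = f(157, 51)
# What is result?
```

f(157, 51) -> f(51, 4) -> f(4, 3) -> f(3, 1) -> f(1, 0) -> 1

Answer: 1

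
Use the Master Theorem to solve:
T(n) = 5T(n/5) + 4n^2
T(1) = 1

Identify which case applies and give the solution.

a=5, b=5, f(n)=4n^2. log_5(5) = 1. Since c=2 > 1 and the regularity condition holds (5(n/5)^2 = (5/5^2)n^2 with 5/5^2 < 1), Case 3 applies: T(n) = Θ(f(n)) = O(n^2).

Answer: O(n^2) - Case 3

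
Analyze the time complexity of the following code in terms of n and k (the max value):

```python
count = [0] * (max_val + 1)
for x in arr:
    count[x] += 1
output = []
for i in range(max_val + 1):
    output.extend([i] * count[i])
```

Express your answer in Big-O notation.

This is Counting sort (k = max value). Time complexity: O(n + k).

Answer: O(n + k)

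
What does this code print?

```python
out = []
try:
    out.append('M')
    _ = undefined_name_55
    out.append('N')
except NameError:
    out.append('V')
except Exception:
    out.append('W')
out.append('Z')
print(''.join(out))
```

Execution trace: 'M' (try body) → 'V' (except NameError) → 'Z' (after the try/except). Output: MVZ

Answer: MVZ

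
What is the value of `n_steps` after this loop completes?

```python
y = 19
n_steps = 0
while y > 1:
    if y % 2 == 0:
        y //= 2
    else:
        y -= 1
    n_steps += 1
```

Steps to reduce 19 to 1
`n_steps` takes the values: 0 → 1 → 2 → 3 → 4 → 5 → 6

Answer: 6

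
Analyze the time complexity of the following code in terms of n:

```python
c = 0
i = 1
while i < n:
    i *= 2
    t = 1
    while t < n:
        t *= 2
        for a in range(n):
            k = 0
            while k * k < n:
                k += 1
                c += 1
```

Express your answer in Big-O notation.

Each loop level contributes: log n × log n × n × √n. Multiplying the contributions gives O(n√n log² n).

Answer: O(n√n log² n)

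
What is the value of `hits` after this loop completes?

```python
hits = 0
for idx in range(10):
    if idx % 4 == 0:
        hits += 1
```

Count numbers divisible by 4 in range(10)
`hits` takes the values: 0 → 1 → 2 → 3

Answer: 3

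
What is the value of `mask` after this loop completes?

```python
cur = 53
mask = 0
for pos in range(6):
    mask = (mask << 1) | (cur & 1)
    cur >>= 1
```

Reverse lowest 6 bits of 53
`mask` takes the values: 0 → 1 → 2 → 5 → 10 → 21 → 43

Answer: 43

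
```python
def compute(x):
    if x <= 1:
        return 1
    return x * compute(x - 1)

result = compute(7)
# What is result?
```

compute(7) = 7 * 6 * 5 * 4 * 3 * 2 * 1 = 5040

Answer: 5040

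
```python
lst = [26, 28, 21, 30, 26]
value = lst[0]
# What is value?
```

Trace:
`lst = [26, 28, 21, 30, 26]` → lst = [26, 28, 21, 30, 26]
`value = lst[0]` → value = 26
So value = 26

Answer: 26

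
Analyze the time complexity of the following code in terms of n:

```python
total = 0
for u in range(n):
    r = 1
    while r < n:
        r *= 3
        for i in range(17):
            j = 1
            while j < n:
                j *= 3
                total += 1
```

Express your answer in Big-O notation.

Each loop level contributes: n × log n × 1 × log n. Multiplying the contributions gives O(n log² n).

Answer: O(n log² n)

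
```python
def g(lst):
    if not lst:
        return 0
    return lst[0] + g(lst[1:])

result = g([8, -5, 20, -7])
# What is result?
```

8 + (-5) + 20 + (-7) + 0 = 16

Answer: 16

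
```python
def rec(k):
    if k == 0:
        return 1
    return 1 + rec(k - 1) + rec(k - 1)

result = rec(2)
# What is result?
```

rec(k) = 1 + 2·rec(k-1), rec(0)=1. Closed form: (1+1)·2^2 - 1 = 7.

Answer: 7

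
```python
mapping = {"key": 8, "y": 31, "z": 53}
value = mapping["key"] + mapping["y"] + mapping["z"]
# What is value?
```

Trace:
`mapping = {"key": 8, "y": 31, "z": 53}` → mapping = {'key': 8, 'y': 31, 'z': 53}
`value = mapping["key"] + mapping["y"] + mapping["z"]` → value = 92
So value = 92

Answer: 92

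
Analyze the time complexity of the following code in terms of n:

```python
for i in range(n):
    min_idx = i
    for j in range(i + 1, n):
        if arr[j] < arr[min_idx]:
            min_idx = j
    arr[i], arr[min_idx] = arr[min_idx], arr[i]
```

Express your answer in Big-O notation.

This is Selection sort. Time complexity: O(n²).

Answer: O(n²)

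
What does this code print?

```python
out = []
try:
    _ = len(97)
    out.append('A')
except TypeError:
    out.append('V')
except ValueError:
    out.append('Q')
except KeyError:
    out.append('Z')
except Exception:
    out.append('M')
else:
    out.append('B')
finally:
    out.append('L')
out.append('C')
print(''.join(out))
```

Execution trace: 'V' (except TypeError) → 'L' (finally) → 'C' (after the try/except). Output: VLC

Answer: VLC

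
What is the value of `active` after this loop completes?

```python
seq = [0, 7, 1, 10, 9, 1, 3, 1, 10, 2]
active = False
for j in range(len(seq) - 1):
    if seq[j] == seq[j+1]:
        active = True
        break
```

Check consecutive duplicates in [0, 7, 1, 10, 9, 1, 3, 1, 10, 2]
`active` takes the values: False

Answer: False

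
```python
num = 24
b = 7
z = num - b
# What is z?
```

Trace:
`num = 24` → num = 24
`b = 7` → b = 7
`z = num - b` → z = 17
So z = 17

Answer: 17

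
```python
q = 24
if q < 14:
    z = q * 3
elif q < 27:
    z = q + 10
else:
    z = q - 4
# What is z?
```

Trace:
`q = 24` → q = 24
`if q < 14: ...` → q < 14 is False, q < 27 is True → z = 34
So z = 34

Answer: 34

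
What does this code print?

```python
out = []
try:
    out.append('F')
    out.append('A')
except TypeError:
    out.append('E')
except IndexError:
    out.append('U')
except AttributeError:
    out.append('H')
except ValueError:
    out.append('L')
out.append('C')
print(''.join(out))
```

Execution trace: 'F' (try body) → 'A' (try body, no exception) → 'C' (after the try/except). Output: FAC

Answer: FAC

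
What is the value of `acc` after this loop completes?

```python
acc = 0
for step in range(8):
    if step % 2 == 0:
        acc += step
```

Sum of even numbers 0 to 7
`acc` takes the values: 0 → 2 → 6 → 12

Answer: 12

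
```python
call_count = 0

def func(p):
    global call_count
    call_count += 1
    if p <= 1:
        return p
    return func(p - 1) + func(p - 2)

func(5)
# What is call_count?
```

Calls(p) = 1 + Calls(p-1) + Calls(p-2); Calls(0)=Calls(1)=1. For p=5 this gives 15.

Answer: 15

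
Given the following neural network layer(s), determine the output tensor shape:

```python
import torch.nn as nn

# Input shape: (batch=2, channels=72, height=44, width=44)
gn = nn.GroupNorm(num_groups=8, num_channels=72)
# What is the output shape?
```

Input: (2, 72, 44, 44) -> Output: (2, 72, 44, 44)

Answer: (2, 72, 44, 44)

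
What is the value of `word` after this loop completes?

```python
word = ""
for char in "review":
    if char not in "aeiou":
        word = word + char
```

Remove vowels from 'review'
`word` takes the values: "" → "r" → "rv" → "rvw"

Answer: "rvw"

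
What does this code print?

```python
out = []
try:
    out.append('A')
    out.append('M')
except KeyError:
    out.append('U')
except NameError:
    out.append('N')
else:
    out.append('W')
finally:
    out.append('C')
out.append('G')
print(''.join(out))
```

Execution trace: 'A' (try body) → 'M' (try body, no exception) → 'W' (else) → 'C' (finally) → 'G' (after the try/except). Output: AMWCG

Answer: AMWCG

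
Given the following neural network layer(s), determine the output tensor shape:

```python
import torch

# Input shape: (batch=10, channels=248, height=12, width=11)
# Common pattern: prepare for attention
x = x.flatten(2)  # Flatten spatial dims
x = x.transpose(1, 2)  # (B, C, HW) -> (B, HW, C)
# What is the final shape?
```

Input: (10, 248, 12, 11) -> after flatten(2): (10, 248, 132) -> Output: (10, 132, 248)

Answer: (10, 132, 248)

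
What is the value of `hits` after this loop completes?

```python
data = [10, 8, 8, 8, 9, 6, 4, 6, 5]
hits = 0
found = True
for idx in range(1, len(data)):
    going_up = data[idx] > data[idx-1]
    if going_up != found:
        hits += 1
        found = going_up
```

Count direction changes in [10, 8, 8, 8, 9, 6, 4, 6, 5]
`hits` takes the values: 0 → 1 → 2 → 3 → 4 → 5

Answer: 5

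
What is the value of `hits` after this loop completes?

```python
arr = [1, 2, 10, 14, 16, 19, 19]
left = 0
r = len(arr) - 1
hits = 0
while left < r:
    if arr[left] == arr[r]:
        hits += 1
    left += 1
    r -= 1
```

Count matching pairs from ends
`hits` takes the values: 0

Answer: 0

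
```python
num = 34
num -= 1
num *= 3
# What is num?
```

Trace:
`num = 34` → num = 34
`num -= 1` → num = 33
`num *= 3` → num = 99
So num = 99

Answer: 99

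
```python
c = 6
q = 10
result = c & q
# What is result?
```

Trace:
`c = 6` → c = 6
`q = 10` → q = 10
`result = c & q` → result = 2
So result = 2

Answer: 2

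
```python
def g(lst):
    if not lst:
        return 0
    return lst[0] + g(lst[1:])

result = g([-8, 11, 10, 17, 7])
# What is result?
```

(-8) + 11 + 10 + 17 + 7 + 0 = 37

Answer: 37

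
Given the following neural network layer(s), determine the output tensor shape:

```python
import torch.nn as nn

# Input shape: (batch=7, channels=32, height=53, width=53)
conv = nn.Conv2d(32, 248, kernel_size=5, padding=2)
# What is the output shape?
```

Input: (7, 32, 53, 53) -> Output: (7, 248, 53, 53)

Answer: (7, 248, 53, 53)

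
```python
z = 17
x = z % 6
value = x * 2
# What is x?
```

Trace:
`z = 17` → z = 17
`x = z % 6` → x = 5
`value = x * 2` → value = 10
So x = 5

Answer: 5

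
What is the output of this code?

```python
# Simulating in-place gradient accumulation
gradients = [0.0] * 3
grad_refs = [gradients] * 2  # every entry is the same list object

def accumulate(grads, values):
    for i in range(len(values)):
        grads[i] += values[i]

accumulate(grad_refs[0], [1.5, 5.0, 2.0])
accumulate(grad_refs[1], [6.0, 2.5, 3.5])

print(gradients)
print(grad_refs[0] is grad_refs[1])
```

Key concept: gradient accumulation aliasing.
Step by step:
`gradients = [0.0] * 3` → gradients = [0.0, 0.0, 0.0]
`grad_refs = [gradients] * 2` → grad_refs = [[0.0, 0.0, 0.0], [0.0, 0.0, 0.0]]
`accumulate(grad_refs[0], [1.5, 5.0, 2.0])` → gradients = [1.5, 5.0, 2.0]; grad_refs = [[1.5, 5.0, 2.0], [1.5, 5.0, 2.0]]
`accumulate(grad_refs[1], [6.0, 2.5, 3.5])` → gradients = [7.5, 7.5, 5.5]; grad_refs = [[7.5, 7.5, 5.5], [7.5, 7.5, 5.5]]
`print(gradients)` → prints [7.5, 7.5, 5.5]
`print(grad_refs[0] is grad_refs[1])` → prints True

Answer:
[7.5, 7.5, 5.5]
True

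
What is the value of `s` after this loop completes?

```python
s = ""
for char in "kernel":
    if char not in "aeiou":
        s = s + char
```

Remove vowels from 'kernel'
`s` takes the values: "" → "k" → "kr" → "krn" → "krnl"

Answer: "krnl"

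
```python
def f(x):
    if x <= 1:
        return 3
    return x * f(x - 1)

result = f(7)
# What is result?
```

f(7) = 7 * 6 * 5 * 4 * 3 * 2 * 3 = 15120

Answer: 15120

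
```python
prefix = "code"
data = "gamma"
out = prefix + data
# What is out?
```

Trace:
`prefix = "code"` → prefix = 'code'
`data = "gamma"` → data = 'gamma'
`out = prefix + data` → out = 'codegamma'
So out = 'codegamma'

Answer: 'codegamma'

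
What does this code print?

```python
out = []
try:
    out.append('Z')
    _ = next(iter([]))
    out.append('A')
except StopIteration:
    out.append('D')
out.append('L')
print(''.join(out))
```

Execution trace: 'Z' (try body) → 'D' (except StopIteration) → 'L' (after the try/except). Output: ZDL

Answer: ZDL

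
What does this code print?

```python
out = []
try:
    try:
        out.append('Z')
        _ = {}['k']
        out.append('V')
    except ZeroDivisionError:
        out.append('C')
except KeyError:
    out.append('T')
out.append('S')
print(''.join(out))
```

Execution trace: 'Z' (try body) → 'T' (outer except KeyError) → 'S' (after the try/except). Output: ZTS

Answer: ZTS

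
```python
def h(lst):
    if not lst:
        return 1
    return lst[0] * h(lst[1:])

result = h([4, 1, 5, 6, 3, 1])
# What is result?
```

Product over [4, 1, 5, 6, 3, 1] = 4 * 1 * 5 * 6 * 3 * 1 = 360

Answer: 360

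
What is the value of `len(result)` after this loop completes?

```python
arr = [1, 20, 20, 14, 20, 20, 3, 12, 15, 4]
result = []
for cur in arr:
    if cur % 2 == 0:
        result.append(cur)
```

Count even numbers in [1, 20, 20, 14, 20, 20, 3, 12, 15, 4]
`result` takes the values: [] → [20] → [20, 20] → [20, 20, 14] → [20, 20, 14, 20] → [20, 20, 14, 20, 20] → [20, 20, 14, 20, 20, 12] → [20, 20, 14, 20, 20, 12, 4]
So `len(result)` = 7

Answer: 7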